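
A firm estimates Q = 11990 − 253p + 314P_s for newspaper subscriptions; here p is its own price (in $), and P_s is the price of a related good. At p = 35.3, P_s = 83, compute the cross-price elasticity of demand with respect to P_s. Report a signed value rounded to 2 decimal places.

0.89

At the given values, Q = 11990 − 253(35.3) + 314(83) = 29121.1.
∂Q/∂P_s = 314.
E = (314) × (83/29121.1) = 0.8949…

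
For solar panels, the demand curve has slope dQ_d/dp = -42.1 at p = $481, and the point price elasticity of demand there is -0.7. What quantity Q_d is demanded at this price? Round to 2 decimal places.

Ed = (dQ_d/dp)·(p/Q_d) ⇒ Q_d = (dQ_d/dp)·p/Ed = (-42.1)·481/(-0.7) = 28928.7142…

28928.71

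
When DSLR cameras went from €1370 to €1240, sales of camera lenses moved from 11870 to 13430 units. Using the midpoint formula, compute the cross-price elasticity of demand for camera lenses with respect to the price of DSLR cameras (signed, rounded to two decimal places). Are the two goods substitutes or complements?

%ΔQ_{camera lenses} = (13430 − 11870)/avg = 1560/12650 = 0.123320…
%ΔP_{DSLR cameras} = (1240 − 1370)/avg = -130/1305 = -0.099616…
E_cross = (1560/12650) / (-130/1305) = -1.2379…
E_cross < 0 ⇒ the goods are complements.

-1.24; complements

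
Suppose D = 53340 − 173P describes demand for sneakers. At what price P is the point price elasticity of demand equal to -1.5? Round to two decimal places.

Ed = −173P/(53340 − 173P). Set this equal to -1.5:
173P = 1.5·(53340 − 173P) ⇒ 173P(1 + 1.5) = 1.5·53340
P = 1.5·53340 / (173·2.5) = 184.9942…

184.99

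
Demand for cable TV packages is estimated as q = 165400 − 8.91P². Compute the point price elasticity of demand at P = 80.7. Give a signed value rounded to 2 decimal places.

-1.08

dq/dP = −2·8.91·P = -1438.074. At P = 80.7, q = 107373.7141.
Ed = (dq/dP)·(P/q) = (-1438.074) × (80.7/107373.7141) = -1.0808…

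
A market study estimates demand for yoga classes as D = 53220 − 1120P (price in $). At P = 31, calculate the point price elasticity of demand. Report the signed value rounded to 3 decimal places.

-1.877

dD/dP = −1120. At P = 31, D = 53220 − 1120(31) = 18500.
Ed = (dD/dP)·(P/D) = −1120 × (31/18500) = -1.87675…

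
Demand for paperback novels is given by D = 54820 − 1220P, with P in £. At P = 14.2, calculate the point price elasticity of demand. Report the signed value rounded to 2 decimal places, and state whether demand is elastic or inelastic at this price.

dD/dP = −1220. At P = 14.2, D = 54820 − 1220(14.2) = 37496.
Ed = (dD/dP)·(P/D) = −1220 × (14.2/37496) = -0.4620…
|Ed| = 0.46 < 1, so demand is inelastic.

-0.46; inelastic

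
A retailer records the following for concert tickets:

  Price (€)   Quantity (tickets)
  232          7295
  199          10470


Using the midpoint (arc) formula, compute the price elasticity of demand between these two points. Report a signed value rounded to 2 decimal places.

-2.33

%ΔQ = (10470 − 7295) / [(7295 + 10470)/2] = 3175/8882.5 = 0.357444…
%ΔP = (199 − 232) / [(232 + 199)/2] = -33/215.5 = -0.153132…
Arc Ed = %ΔQ / %ΔP = (3175/8882.5) / (-33/215.5) = -2.3342…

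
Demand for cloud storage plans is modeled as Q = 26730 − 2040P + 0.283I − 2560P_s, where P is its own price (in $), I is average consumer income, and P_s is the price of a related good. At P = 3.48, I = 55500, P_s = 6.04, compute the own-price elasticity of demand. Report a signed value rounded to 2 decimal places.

At the given values, Q = 26730 − 2040(3.48) + 0.283(55500) − 2560(6.04) = 19874.9.
∂Q/∂P = −2040.
E = (-2040) × (3.48/19874.9) = -0.3571…

-0.36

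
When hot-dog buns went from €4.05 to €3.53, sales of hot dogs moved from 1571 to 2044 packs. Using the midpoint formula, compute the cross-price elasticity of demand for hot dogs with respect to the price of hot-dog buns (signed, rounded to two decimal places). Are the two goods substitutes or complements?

%ΔQ_{hot dogs} = (2044 − 1571)/avg = 473/1807.5 = 0.261687…
%ΔP_{hot-dog buns} = (3.53 − 4.05)/avg = -0.52/3.79 = -0.137203…
E_cross = (473/1807.5) / (-0.52/3.79) = -1.9072…
E_cross < 0 ⇒ the goods are complements.

-1.91; complements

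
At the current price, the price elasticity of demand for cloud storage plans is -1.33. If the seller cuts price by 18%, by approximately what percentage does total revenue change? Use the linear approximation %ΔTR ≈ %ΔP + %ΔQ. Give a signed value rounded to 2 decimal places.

+5.94%

%ΔQ ≈ Ed × %ΔP = (-1.33) × (-18%) = +23.9400%
%ΔTR ≈ %ΔP + %ΔQ = (-18%) + (+23.9400%) = +5.9400%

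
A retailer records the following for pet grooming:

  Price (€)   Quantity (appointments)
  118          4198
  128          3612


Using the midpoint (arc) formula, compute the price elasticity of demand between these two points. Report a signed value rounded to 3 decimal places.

%ΔQ = (3612 − 4198) / [(4198 + 3612)/2] = -586/3905 = -0.150064…
%ΔP = (128 − 118) / [(118 + 128)/2] = 10/123 = 0.081300…
Arc Ed = %ΔQ / %ΔP = (-586/3905) / (10/123) = -1.84578…

-1.846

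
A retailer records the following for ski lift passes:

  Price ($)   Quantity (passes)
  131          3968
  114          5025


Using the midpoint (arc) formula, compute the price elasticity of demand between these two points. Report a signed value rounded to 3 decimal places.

%ΔQ = (5025 − 3968) / [(3968 + 5025)/2] = 1057/4496.5 = 0.235071…
%ΔP = (114 − 131) / [(131 + 114)/2] = -17/122.5 = -0.138775…
Arc Ed = %ΔQ / %ΔP = (1057/4496.5) / (-17/122.5) = -1.69389…

-1.694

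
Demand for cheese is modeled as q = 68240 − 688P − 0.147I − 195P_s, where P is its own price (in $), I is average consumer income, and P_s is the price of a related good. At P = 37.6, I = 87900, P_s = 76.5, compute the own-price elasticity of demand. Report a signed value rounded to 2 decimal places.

-1.78

At the given values, q = 68240 − 688(37.6) − 0.147(87900) − 195(76.5) = 14532.4.
∂q/∂P = −688.
E = (-688) × (37.6/14532.4) = -1.7800…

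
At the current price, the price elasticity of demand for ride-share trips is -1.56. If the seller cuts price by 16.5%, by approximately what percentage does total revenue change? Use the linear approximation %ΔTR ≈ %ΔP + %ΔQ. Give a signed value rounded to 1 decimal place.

+9.2%

%ΔQ ≈ Ed × %ΔP = (-1.56) × (-16.5%) = +25.7400%
%ΔTR ≈ %ΔP + %ΔQ = (-16.5%) + (+25.7400%) = +9.2400%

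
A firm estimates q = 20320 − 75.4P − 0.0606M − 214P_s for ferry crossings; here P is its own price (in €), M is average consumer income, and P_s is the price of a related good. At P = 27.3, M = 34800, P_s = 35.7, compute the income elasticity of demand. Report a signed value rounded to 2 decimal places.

At the given values, q = 20320 − 75.4(27.3) − 0.0606(34800) − 214(35.7) = 8512.9.
∂q/∂M = -0.0606.
E = (-0.0606) × (34800/8512.9) = -0.2477…

-0.25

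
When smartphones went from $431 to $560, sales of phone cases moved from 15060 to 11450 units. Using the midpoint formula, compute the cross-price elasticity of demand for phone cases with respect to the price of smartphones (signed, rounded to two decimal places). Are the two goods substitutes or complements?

-1.05; complements

%ΔQ_{phone cases} = (11450 − 15060)/avg = -3610/13255 = -0.272350…
%ΔP_{smartphones} = (560 − 431)/avg = 129/495.5 = 0.260343…
E_cross = (-3610/13255) / (129/495.5) = -1.0461…
E_cross < 0 ⇒ the goods are complements.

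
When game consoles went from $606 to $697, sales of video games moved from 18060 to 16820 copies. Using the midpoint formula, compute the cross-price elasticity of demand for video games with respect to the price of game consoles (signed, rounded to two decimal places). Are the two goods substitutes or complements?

-0.51; complements

%ΔQ_{video games} = (16820 − 18060)/avg = -1240/17440 = -0.071100…
%ΔP_{game consoles} = (697 − 606)/avg = 91/651.5 = 0.139677…
E_cross = (-1240/17440) / (91/651.5) = -0.5090…
E_cross < 0 ⇒ the goods are complements.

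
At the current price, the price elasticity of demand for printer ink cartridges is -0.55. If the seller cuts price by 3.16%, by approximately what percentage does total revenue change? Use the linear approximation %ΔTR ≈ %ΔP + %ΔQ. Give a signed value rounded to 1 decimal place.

-1.4%

%ΔQ ≈ Ed × %ΔP = (-0.55) × (-3.16%) = +1.7380%
%ΔTR ≈ %ΔP + %ΔQ = (-3.16%) + (+1.7380%) = -1.4220%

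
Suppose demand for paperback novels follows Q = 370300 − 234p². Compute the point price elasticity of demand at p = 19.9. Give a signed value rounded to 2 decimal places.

-0.67

dQ/dp = −2·234·p = -9313.2. At p = 19.9, Q = 277633.66.
Ed = (dQ/dp)·(p/Q) = (-9313.2) × (19.9/277633.66) = -0.6675…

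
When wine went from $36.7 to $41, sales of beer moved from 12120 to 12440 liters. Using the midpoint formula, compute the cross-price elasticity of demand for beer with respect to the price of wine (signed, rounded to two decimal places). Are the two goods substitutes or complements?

%ΔQ_{beer} = (12440 − 12120)/avg = 320/12280 = 0.026058…
%ΔP_{wine} = (41 − 36.7)/avg = 4.3/38.85 = 0.110682…
E_cross = (320/12280) / (4.3/38.85) = 0.2354…
E_cross > 0 ⇒ the goods are substitutes.

0.24; substitutes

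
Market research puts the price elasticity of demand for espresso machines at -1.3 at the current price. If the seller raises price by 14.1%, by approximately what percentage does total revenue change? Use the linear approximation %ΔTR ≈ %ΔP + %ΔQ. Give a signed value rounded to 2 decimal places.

%ΔQ ≈ Ed × %ΔP = (-1.3) × (+14.1%) = -18.3300%
%ΔTR ≈ %ΔP + %ΔQ = (+14.1%) + (-18.3300%) = -4.2300%

-4.23%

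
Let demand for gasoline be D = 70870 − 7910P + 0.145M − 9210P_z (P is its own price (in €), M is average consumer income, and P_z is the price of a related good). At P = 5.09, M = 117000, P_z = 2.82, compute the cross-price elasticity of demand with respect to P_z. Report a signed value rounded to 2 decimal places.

-1.20

At the given values, D = 70870 − 7910(5.09) + 0.145(117000) − 9210(2.82) = 21600.9.
∂D/∂P_z = -9210.
E = (-9210) × (2.82/21600.9) = -1.2023…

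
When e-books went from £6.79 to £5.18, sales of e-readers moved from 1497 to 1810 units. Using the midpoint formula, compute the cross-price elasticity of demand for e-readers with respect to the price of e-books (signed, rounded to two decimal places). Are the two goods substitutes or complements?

%ΔQ_{e-readers} = (1810 − 1497)/avg = 313/1653.5 = 0.189295…
%ΔP_{e-books} = (5.18 − 6.79)/avg = -1.61/5.985 = -0.269005…
E_cross = (313/1653.5) / (-1.61/5.985) = -0.7036…
E_cross < 0 ⇒ the goods are complements.

-0.70; complements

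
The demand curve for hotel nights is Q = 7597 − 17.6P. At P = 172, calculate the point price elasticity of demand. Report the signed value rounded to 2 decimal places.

-0.66

dQ/dP = −17.6. At P = 172, Q = 7597 − 17.6(172) = 4569.8.
Ed = (dQ/dP)·(P/Q) = −17.6 × (172/4569.8) = -0.6624…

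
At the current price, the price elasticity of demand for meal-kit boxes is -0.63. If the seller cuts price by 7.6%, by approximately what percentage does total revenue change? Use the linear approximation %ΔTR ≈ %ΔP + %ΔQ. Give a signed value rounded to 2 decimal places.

%ΔQ ≈ Ed × %ΔP = (-0.63) × (-7.6%) = +4.7880%
%ΔTR ≈ %ΔP + %ΔQ = (-7.6%) + (+4.7880%) = -2.8120%

-2.81%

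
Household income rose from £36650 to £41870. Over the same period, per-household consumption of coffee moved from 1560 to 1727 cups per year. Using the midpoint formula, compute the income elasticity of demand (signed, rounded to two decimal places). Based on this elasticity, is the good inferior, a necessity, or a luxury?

%ΔQ = (1727 − 1560)/[( 1560 + 1727)/2] = 167/1643.5 = 0.101612…
%ΔIncome = (41870 − 36650)/[( 36650 + 41870)/2] = 5220/39260 = 0.132959…
E_income = (167/1643.5) / (5220/39260) = 0.7642…
0 < E_income < 1 ⇒ normal good, necessity.

0.76; necessity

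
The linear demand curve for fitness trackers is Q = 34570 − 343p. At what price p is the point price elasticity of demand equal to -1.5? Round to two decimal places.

60.47

Ed = −343p/(34570 − 343p). Set this equal to -1.5:
343p = 1.5·(34570 − 343p) ⇒ 343p(1 + 1.5) = 1.5·34570
p = 1.5·34570 / (343·2.5) = 60.4723…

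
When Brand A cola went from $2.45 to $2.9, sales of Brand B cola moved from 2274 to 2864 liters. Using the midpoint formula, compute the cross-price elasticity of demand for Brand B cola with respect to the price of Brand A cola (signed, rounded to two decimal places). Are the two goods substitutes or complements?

1.37; substitutes

%ΔQ_{Brand B cola} = (2864 − 2274)/avg = 590/2569 = 0.229661…
%ΔP_{Brand A cola} = (2.9 − 2.45)/avg = 0.45/2.675 = 0.168224…
E_cross = (590/2569) / (0.45/2.675) = 1.3652…
E_cross > 0 ⇒ the goods are substitutes.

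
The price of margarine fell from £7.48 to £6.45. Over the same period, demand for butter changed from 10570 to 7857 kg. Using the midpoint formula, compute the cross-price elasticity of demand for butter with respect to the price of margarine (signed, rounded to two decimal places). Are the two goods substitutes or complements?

%ΔQ_{butter} = (7857 − 10570)/avg = -2713/9213.5 = -0.294459…
%ΔP_{margarine} = (6.45 − 7.48)/avg = -1.03/6.965 = -0.147882…
E_cross = (-2713/9213.5) / (-1.03/6.965) = 1.9911…
E_cross > 0 ⇒ the goods are substitutes.

1.99; substitutes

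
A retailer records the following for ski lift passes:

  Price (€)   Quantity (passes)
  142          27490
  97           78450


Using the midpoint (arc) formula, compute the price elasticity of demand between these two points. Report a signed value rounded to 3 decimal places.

%ΔQ = (78450 − 27490) / [(27490 + 78450)/2] = 50960/52970 = 0.962053…
%ΔP = (97 − 142) / [(142 + 97)/2] = -45/119.5 = -0.376569…
Arc Ed = %ΔQ / %ΔP = (50960/52970) / (-45/119.5) = -2.55478…

-2.555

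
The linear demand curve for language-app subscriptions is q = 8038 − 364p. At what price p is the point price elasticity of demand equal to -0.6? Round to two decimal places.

Ed = −364p/(8038 − 364p). Set this equal to -0.6:
364p = 0.6·(8038 − 364p) ⇒ 364p(1 + 0.6) = 0.6·8038
p = 0.6·8038 / (364·1.6) = 8.2809…

8.28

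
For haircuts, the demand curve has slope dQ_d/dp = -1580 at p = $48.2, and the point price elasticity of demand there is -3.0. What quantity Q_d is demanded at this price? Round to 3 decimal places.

25385.333

Ed = (dQ_d/dp)·(p/Q_d) ⇒ Q_d = (dQ_d/dp)·p/Ed = (-1580)·48.2/(-3.0) = 25385.33333…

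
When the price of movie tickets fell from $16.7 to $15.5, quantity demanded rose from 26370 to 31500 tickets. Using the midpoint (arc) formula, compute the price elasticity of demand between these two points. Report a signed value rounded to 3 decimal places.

%ΔQ = (31500 − 26370) / [(26370 + 31500)/2] = 5130/28935 = 0.177293…
%ΔP = (15.5 − 16.7) / [(16.7 + 15.5)/2] = -1.2/16.1 = -0.074534…
Arc Ed = %ΔQ / %ΔP = (5130/28935) / (-1.2/16.1) = -2.37869…

-2.379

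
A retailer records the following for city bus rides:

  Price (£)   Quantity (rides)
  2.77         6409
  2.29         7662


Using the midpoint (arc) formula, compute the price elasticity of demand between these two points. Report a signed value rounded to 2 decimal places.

-0.94

%ΔQ = (7662 − 6409) / [(6409 + 7662)/2] = 1253/7035.5 = 0.178096…
%ΔP = (2.29 − 2.77) / [(2.77 + 2.29)/2] = -0.48/2.53 = -0.189723…
Arc Ed = %ΔQ / %ΔP = (1253/7035.5) / (-0.48/2.53) = -0.9387…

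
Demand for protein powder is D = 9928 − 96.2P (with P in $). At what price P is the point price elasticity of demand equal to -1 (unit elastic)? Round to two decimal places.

51.60

Ed = −96.2P/(9928 − 96.2P). Set this equal to -1:
96.2P = 1·(9928 − 96.2P) ⇒ 96.2P(1 + 1) = 1·9928
P = 1·9928 / (96.2·2) = 51.6008…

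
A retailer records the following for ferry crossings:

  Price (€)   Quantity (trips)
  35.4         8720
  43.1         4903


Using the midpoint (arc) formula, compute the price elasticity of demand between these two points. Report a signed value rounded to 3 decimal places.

-2.856

%ΔQ = (4903 − 8720) / [(8720 + 4903)/2] = -3817/6811.5 = -0.560375…
%ΔP = (43.1 − 35.4) / [(35.4 + 43.1)/2] = 7.7/39.25 = 0.196178…
Arc Ed = %ΔQ / %ΔP = (-3817/6811.5) / (7.7/39.25) = -2.85646…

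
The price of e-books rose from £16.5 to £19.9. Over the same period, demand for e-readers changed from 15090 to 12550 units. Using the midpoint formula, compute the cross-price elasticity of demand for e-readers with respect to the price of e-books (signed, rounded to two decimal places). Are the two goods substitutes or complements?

%ΔQ_{e-readers} = (12550 − 15090)/avg = -2540/13820 = -0.183791…
%ΔP_{e-books} = (19.9 − 16.5)/avg = 3.4/18.2 = 0.186813…
E_cross = (-2540/13820) / (3.4/18.2) = -0.9838…
E_cross < 0 ⇒ the goods are complements.

-0.98; complements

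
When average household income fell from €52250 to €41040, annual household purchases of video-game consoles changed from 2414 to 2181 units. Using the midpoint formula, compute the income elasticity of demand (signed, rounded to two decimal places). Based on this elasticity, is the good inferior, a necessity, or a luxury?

0.42; necessity

%ΔQ = (2181 − 2414)/[( 2414 + 2181)/2] = -233/2297.5 = -0.101414…
%ΔIncome = (41040 − 52250)/[( 52250 + 41040)/2] = -11210/46645 = -0.240325…
E_income = (-233/2297.5) / (-11210/46645) = 0.4219…
0 < E_income < 1 ⇒ normal good, necessity.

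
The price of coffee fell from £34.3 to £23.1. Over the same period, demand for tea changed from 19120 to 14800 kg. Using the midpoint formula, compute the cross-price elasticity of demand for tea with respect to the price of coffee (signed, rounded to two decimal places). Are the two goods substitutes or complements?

0.65; substitutes

%ΔQ_{tea} = (14800 − 19120)/avg = -4320/16960 = -0.254716…
%ΔP_{coffee} = (23.1 − 34.3)/avg = -11.2/28.7 = -0.390243…
E_cross = (-4320/16960) / (-11.2/28.7) = 0.6527…
E_cross > 0 ⇒ the goods are substitutes.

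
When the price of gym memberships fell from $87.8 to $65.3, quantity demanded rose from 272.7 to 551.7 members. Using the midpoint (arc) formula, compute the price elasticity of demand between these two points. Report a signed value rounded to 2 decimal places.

-2.30

%ΔQ = (551.7 − 272.7) / [(272.7 + 551.7)/2] = 279/412.2 = 0.676855…
%ΔP = (65.3 − 87.8) / [(87.8 + 65.3)/2] = -22.5/76.55 = -0.293925…
Arc Ed = %ΔQ / %ΔP = (279/412.2) / (-22.5/76.55) = -2.3028…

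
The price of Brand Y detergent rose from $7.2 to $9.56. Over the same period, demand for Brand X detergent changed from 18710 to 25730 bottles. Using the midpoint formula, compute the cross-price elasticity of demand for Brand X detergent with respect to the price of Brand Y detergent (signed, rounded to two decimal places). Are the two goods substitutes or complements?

1.12; substitutes

%ΔQ_{Brand X detergent} = (25730 − 18710)/avg = 7020/22220 = 0.315931…
%ΔP_{Brand Y detergent} = (9.56 − 7.2)/avg = 2.36/8.38 = 0.281622…
E_cross = (7020/22220) / (2.36/8.38) = 1.1218…
E_cross > 0 ⇒ the goods are substitutes.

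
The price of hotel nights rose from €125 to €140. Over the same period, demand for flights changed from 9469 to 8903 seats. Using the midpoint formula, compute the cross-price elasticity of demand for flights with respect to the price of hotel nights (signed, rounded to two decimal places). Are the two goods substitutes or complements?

%ΔQ_{flights} = (8903 − 9469)/avg = -566/9186 = -0.061615…
%ΔP_{hotel nights} = (140 − 125)/avg = 15/132.5 = 0.113207…
E_cross = (-566/9186) / (15/132.5) = -0.5442…
E_cross < 0 ⇒ the goods are complements.

-0.54; complements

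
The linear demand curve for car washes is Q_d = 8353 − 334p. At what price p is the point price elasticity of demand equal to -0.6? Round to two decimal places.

Ed = −334p/(8353 − 334p). Set this equal to -0.6:
334p = 0.6·(8353 − 334p) ⇒ 334p(1 + 0.6) = 0.6·8353
p = 0.6·8353 / (334·1.6) = 9.3783…

9.38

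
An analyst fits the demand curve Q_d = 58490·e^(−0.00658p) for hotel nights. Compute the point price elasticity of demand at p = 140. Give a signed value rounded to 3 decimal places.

dQ_d/dp = −0.00658·Q_d = -153.192. At p = 140, Q_d = 23281.4.
Ed = (dQ_d/dp)·(p/Q_d) = (-153.192) × (140/23281.4) = -0.9212

-0.921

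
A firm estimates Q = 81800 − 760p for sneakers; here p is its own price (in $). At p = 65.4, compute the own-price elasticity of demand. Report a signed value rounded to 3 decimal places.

At the given values, Q = 81800 − 760(65.4) = 32096.
∂Q/∂p = −760.
E = (-760) × (65.4/32096) = -1.54860…

-1.549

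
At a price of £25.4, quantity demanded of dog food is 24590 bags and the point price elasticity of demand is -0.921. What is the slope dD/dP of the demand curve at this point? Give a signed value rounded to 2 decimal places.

-891.63

Ed = (dD/dP)·(P/D) ⇒ dD/dP = Ed·D/P = (-0.921)·24590/25.4 = -891.6295…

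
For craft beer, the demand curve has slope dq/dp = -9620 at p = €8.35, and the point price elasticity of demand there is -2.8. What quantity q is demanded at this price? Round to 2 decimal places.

Ed = (dq/dp)·(p/q) ⇒ q = (dq/dp)·p/Ed = (-9620)·8.35/(-2.8) = 28688.2142…

28688.21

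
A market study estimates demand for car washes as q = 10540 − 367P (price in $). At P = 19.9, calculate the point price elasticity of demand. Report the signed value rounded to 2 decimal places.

-2.26

dq/dP = −367. At P = 19.9, q = 10540 − 367(19.9) = 3236.7.
Ed = (dq/dP)·(P/q) = −367 × (19.9/3236.7) = -2.2564…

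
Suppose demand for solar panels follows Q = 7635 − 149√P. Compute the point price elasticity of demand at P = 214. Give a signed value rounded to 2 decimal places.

dQ/dP = −149/(2√P) = -5.09272. At P = 214, Q = 5455.32.
Ed = (dQ/dP)·(P/Q) = (-5.09272) × (214/5455.32) = -0.1997…

-0.20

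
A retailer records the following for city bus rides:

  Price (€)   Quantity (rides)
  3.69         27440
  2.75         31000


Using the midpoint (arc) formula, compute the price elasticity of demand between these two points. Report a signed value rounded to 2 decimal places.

-0.42

%ΔQ = (31000 − 27440) / [(27440 + 31000)/2] = 3560/29220 = 0.121834…
%ΔP = (2.75 − 3.69) / [(3.69 + 2.75)/2] = -0.94/3.22 = -0.291925…
Arc Ed = %ΔQ / %ΔP = (3560/29220) / (-0.94/3.22) = -0.4173…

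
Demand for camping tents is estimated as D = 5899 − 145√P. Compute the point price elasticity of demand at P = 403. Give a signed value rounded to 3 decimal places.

dD/dP = −145/(2√P) = -3.61148. At P = 403, D = 2988.15.
Ed = (dD/dP)·(P/D) = (-3.61148) × (403/2988.15) = -0.48706…

-0.487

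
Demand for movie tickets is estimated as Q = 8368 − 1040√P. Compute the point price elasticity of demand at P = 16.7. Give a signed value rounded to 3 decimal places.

dQ/dP = −1040/(2√P) = -127.246. At P = 16.7, Q = 4117.97.
Ed = (dQ/dP)·(P/Q) = (-127.246) × (16.7/4117.97) = -0.51603…

-0.516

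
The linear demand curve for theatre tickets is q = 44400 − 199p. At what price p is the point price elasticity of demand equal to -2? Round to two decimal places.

148.74

Ed = −199p/(44400 − 199p). Set this equal to -2:
199p = 2·(44400 − 199p) ⇒ 199p(1 + 2) = 2·44400
p = 2·44400 / (199·3) = 148.7437…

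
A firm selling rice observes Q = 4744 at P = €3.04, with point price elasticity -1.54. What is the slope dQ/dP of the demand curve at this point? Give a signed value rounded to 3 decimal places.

-2403.211

Ed = (dQ/dP)·(P/Q) ⇒ dQ/dP = Ed·Q/P = (-1.54)·4744/3.04 = -2403.21052…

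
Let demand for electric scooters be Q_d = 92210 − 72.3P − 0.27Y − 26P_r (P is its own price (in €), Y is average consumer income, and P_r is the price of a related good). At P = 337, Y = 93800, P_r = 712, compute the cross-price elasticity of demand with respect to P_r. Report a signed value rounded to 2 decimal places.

At the given values, Q_d = 92210 − 72.3(337) − 0.27(93800) − 26(712) = 24006.9.
∂Q_d/∂P_r = -26.
E = (-26) × (712/24006.9) = -0.7711…

-0.77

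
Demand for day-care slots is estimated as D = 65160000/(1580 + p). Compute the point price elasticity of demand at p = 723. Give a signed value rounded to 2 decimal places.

dD/dp = −65160000/(1580 + p)² = -12.2855. At p = 723, D = 28293.5.
Ed = (dD/dp)·(p/D) = (-12.2855) × (723/28293.5) = -0.3139…

-0.31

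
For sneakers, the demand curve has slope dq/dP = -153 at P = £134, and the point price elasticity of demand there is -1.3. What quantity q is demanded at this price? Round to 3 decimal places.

Ed = (dq/dP)·(P/q) ⇒ q = (dq/dP)·P/Ed = (-153)·134/(-1.3) = 15770.76923…

15770.769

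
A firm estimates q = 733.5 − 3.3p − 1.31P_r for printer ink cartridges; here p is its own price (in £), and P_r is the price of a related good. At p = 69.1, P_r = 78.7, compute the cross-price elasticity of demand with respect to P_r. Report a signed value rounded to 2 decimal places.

At the given values, q = 733.5 − 3.3(69.1) − 1.31(78.7) = 402.373.
∂q/∂P_r = -1.31.
E = (-1.31) × (78.7/402.373) = -0.2562…

-0.26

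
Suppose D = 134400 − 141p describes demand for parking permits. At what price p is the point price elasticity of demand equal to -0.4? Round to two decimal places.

Ed = −141p/(134400 − 141p). Set this equal to -0.4:
141p = 0.4·(134400 − 141p) ⇒ 141p(1 + 0.4) = 0.4·134400
p = 0.4·134400 / (141·1.4) = 272.3404…

272.34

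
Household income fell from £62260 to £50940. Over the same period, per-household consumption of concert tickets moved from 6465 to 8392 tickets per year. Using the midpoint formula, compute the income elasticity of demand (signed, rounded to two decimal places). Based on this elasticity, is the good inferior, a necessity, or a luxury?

-1.30; inferior

%ΔQ = (8392 − 6465)/[( 6465 + 8392)/2] = 1927/7428.5 = 0.259406…
%ΔIncome = (50940 − 62260)/[( 62260 + 50940)/2] = -11320/56600 = -0.2
E_income = (1927/7428.5) / (-11320/56600) = -1.2970…
E_income < 0 ⇒ inferior good.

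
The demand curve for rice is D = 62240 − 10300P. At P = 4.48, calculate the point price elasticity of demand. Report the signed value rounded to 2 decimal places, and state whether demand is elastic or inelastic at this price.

dD/dP = −10300. At P = 4.48, D = 62240 − 10300(4.48) = 16096.
Ed = (dD/dP)·(P/D) = −10300 × (4.48/16096) = -2.8667…
|Ed| = 2.87 > 1, so demand is elastic.

-2.87; elastic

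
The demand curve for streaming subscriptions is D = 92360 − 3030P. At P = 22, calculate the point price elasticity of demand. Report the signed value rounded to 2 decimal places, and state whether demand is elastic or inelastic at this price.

dD/dP = −3030. At P = 22, D = 92360 − 3030(22) = 25700.
Ed = (dD/dP)·(P/D) = −3030 × (22/25700) = -2.5937…
|Ed| = 2.59 > 1, so demand is elastic.

-2.59; elastic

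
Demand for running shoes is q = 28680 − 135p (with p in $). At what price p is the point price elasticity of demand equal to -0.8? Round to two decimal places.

Ed = −135p/(28680 − 135p). Set this equal to -0.8:
135p = 0.8·(28680 − 135p) ⇒ 135p(1 + 0.8) = 0.8·28680
p = 0.8·28680 / (135·1.8) = 94.4197…

94.42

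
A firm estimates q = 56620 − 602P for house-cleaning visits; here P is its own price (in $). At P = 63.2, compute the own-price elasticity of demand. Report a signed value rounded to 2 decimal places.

-2.05

At the given values, q = 56620 − 602(63.2) = 18573.6.
∂q/∂P = −602.
E = (-602) × (63.2/18573.6) = -2.0484…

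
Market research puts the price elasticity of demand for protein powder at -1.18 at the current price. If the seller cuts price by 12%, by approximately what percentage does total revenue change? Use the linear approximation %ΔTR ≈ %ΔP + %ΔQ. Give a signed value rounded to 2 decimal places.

+2.16%

%ΔQ ≈ Ed × %ΔP = (-1.18) × (-12%) = +14.1600%
%ΔTR ≈ %ΔP + %ΔQ = (-12%) + (+14.1600%) = +2.1600%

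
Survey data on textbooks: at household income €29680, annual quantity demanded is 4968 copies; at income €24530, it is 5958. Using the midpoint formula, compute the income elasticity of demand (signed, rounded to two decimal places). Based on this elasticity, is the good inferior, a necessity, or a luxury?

%ΔQ = (5958 − 4968)/[( 4968 + 5958)/2] = 990/5463 = 0.181219…
%ΔIncome = (24530 − 29680)/[( 29680 + 24530)/2] = -5150/27105 = -0.190001…
E_income = (990/5463) / (-5150/27105) = -0.9537…
E_income < 0 ⇒ inferior good.

-0.95; inferior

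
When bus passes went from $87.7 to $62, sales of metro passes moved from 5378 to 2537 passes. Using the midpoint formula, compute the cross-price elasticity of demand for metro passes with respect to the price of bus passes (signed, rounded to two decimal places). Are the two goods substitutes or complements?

2.09; substitutes

%ΔQ_{metro passes} = (2537 − 5378)/avg = -2841/3957.5 = -0.717877…
%ΔP_{bus passes} = (62 − 87.7)/avg = -25.7/74.85 = -0.343353…
E_cross = (-2841/3957.5) / (-25.7/74.85) = 2.0907…
E_cross > 0 ⇒ the goods are substitutes.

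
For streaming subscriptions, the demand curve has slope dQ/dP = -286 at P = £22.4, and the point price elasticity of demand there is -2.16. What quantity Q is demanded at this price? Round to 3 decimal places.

Ed = (dQ/dP)·(P/Q) ⇒ Q = (dQ/dP)·P/Ed = (-286)·22.4/(-2.16) = 2965.92592…

2965.926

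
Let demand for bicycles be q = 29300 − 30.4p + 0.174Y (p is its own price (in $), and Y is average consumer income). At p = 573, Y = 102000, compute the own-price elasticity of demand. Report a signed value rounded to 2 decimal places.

-0.59

At the given values, q = 29300 − 30.4(573) + 0.174(102000) = 29628.8.
∂q/∂p = −30.4.
E = (-30.4) × (573/29628.8) = -0.5879…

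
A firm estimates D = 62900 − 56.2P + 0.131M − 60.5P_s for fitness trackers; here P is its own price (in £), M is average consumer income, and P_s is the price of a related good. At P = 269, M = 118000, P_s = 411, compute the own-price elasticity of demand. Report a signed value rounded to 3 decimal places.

At the given values, D = 62900 − 56.2(269) + 0.131(118000) − 60.5(411) = 38374.7.
∂D/∂P = −56.2.
E = (-56.2) × (269/38374.7) = -0.39395…

-0.394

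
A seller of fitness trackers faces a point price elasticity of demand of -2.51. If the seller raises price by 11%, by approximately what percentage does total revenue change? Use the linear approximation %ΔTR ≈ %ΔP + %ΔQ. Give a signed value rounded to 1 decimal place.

-16.6%

%ΔQ ≈ Ed × %ΔP = (-2.51) × (+11%) = -27.6100%
%ΔTR ≈ %ΔP + %ΔQ = (+11%) + (-27.6100%) = -16.6100%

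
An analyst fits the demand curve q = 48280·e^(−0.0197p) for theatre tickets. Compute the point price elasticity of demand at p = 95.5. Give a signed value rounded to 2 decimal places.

dq/dp = −0.0197·q = -144.935. At p = 95.5, q = 7357.11.
Ed = (dq/dp)·(p/q) = (-144.935) × (95.5/7357.11) = -1.8813…

-1.88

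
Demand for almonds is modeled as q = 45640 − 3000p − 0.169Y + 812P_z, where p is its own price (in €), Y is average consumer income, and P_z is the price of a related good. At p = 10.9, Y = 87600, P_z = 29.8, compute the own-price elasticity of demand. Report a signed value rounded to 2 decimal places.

At the given values, q = 45640 − 3000(10.9) − 0.169(87600) + 812(29.8) = 22333.2.
∂q/∂p = −3000.
E = (-3000) × (10.9/22333.2) = -1.4641…

-1.46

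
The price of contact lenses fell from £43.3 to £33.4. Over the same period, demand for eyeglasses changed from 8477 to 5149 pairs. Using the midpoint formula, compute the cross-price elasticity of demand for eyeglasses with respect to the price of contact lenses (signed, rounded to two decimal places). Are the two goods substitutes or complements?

%ΔQ_{eyeglasses} = (5149 − 8477)/avg = -3328/6813 = -0.488477…
%ΔP_{contact lenses} = (33.4 − 43.3)/avg = -9.9/38.35 = -0.258148…
E_cross = (-3328/6813) / (-9.9/38.35) = 1.8922…
E_cross > 0 ⇒ the goods are substitutes.

1.89; substitutes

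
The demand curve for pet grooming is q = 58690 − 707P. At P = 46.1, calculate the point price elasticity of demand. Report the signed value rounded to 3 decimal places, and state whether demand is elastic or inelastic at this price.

-1.249; elastic

dq/dP = −707. At P = 46.1, q = 58690 − 707(46.1) = 26097.3.
Ed = (dq/dP)·(P/q) = −707 × (46.1/26097.3) = -1.24889…
|Ed| = 1.249 > 1, so demand is elastic.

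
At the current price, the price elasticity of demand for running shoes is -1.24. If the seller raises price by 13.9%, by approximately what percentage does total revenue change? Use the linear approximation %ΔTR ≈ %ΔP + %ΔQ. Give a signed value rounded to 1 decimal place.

-3.3%

%ΔQ ≈ Ed × %ΔP = (-1.24) × (+13.9%) = -17.2360%
%ΔTR ≈ %ΔP + %ΔQ = (+13.9%) + (-17.2360%) = -3.3360%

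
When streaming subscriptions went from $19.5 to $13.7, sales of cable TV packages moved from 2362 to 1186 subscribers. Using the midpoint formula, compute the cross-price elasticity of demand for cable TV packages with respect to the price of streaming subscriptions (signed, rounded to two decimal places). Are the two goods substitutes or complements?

%ΔQ_{cable TV packages} = (1186 − 2362)/avg = -1176/1774 = -0.662908…
%ΔP_{streaming subscriptions} = (13.7 − 19.5)/avg = -5.8/16.6 = -0.349397…
E_cross = (-1176/1774) / (-5.8/16.6) = 1.8972…
E_cross > 0 ⇒ the goods are substitutes.

1.90; substitutes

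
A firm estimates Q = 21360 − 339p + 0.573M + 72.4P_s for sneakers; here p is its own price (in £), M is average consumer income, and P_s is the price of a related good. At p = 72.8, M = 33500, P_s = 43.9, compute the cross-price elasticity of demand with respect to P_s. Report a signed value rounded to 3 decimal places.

0.167

At the given values, Q = 21360 − 339(72.8) + 0.573(33500) + 72.4(43.9) = 19054.66.
∂Q/∂P_s = 72.4.
E = (72.4) × (43.9/19054.66) = 0.16680…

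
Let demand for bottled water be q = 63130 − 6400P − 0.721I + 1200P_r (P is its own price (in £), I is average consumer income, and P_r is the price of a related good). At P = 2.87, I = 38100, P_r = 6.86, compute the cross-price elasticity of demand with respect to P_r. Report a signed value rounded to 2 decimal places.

At the given values, q = 63130 − 6400(2.87) − 0.721(38100) + 1200(6.86) = 25523.9.
∂q/∂P_r = 1200.
E = (1200) × (6.86/25523.9) = 0.3225…

0.32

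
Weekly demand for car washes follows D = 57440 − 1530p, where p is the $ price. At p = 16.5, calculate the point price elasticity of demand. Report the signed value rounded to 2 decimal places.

dD/dp = −1530. At p = 16.5, D = 57440 − 1530(16.5) = 32195.
Ed = (dD/dp)·(p/D) = −1530 × (16.5/32195) = -0.7841…

-0.78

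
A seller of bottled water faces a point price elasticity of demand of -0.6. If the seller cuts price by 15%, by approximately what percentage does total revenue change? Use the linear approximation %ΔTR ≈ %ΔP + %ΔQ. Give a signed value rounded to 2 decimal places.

-6.00%

%ΔQ ≈ Ed × %ΔP = (-0.6) × (-15%) = +9.0000%
%ΔTR ≈ %ΔP + %ΔQ = (-15%) + (+9.0000%) = -6.0000%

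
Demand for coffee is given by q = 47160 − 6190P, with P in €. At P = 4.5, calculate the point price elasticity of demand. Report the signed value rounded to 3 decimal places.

-1.443

dq/dP = −6190. At P = 4.5, q = 47160 − 6190(4.5) = 19305.
Ed = (dq/dP)·(P/q) = −6190 × (4.5/19305) = -1.44289…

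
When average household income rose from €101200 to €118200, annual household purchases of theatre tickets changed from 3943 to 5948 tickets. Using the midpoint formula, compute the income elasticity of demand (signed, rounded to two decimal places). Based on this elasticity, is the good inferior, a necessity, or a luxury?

2.62; luxury

%ΔQ = (5948 − 3943)/[( 3943 + 5948)/2] = 2005/4945.5 = 0.405419…
%ΔIncome = (118200 − 101200)/[( 101200 + 118200)/2] = 17000/109700 = 0.154968…
E_income = (2005/4945.5) / (17000/109700) = 2.6161…
E_income > 1 ⇒ normal good, luxury.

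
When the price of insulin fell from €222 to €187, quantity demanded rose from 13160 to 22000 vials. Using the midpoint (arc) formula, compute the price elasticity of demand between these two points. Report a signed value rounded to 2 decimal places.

-2.94

%ΔQ = (22000 − 13160) / [(13160 + 22000)/2] = 8840/17580 = 0.502844…
%ΔP = (187 − 222) / [(222 + 187)/2] = -35/204.5 = -0.171149…
Arc Ed = %ΔQ / %ΔP = (8840/17580) / (-35/204.5) = -2.9380…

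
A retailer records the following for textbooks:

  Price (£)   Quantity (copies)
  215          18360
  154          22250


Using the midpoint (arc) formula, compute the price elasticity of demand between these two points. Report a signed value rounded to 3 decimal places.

-0.579

%ΔQ = (22250 − 18360) / [(18360 + 22250)/2] = 3890/20305 = 0.191578…
%ΔP = (154 − 215) / [(215 + 154)/2] = -61/184.5 = -0.330623…
Arc Ed = %ΔQ / %ΔP = (3890/20305) / (-61/184.5) = -0.57944…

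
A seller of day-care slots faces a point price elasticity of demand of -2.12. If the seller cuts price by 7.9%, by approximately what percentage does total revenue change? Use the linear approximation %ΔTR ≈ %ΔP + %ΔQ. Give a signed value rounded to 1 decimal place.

%ΔQ ≈ Ed × %ΔP = (-2.12) × (-7.9%) = +16.7480%
%ΔTR ≈ %ΔP + %ΔQ = (-7.9%) + (+16.7480%) = +8.8480%

+8.8%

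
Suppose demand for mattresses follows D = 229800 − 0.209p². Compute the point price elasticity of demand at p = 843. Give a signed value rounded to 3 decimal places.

dD/dp = −2·0.209·p = -352.374. At p = 843, D = 81274.359.
Ed = (dD/dp)·(p/D) = (-352.374) × (843/81274.359) = -3.65492…

-3.655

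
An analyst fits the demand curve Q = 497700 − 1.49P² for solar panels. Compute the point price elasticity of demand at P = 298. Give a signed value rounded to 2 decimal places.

dQ/dP = −2·1.49·P = -888.04. At P = 298, Q = 365382.04.
Ed = (dQ/dP)·(P/Q) = (-888.04) × (298/365382.04) = -0.7242…

-0.72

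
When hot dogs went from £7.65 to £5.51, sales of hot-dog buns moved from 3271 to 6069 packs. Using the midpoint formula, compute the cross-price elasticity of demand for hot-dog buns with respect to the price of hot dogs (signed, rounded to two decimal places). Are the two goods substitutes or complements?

-1.84; complements

%ΔQ_{hot-dog buns} = (6069 − 3271)/avg = 2798/4670 = 0.599143…
%ΔP_{hot dogs} = (5.51 − 7.65)/avg = -2.14/6.58 = -0.325227…
E_cross = (2798/4670) / (-2.14/6.58) = -1.8422…
E_cross < 0 ⇒ the goods are complements.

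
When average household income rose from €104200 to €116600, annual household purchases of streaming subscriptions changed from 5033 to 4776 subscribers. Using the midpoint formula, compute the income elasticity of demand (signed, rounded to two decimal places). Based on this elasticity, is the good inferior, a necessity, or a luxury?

%ΔQ = (4776 − 5033)/[( 5033 + 4776)/2] = -257/4904.5 = -0.052400…
%ΔIncome = (116600 − 104200)/[( 104200 + 116600)/2] = 12400/110400 = 0.112318…
E_income = (-257/4904.5) / (12400/110400) = -0.4665…
E_income < 0 ⇒ inferior good.

-0.47; inferior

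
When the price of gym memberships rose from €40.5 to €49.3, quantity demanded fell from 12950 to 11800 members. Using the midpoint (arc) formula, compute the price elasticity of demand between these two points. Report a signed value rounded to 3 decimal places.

%ΔQ = (11800 − 12950) / [(12950 + 11800)/2] = -1150/12375 = -0.092929…
%ΔP = (49.3 − 40.5) / [(40.5 + 49.3)/2] = 8.8/44.9 = 0.195991…
Arc Ed = %ΔQ / %ΔP = (-1150/12375) / (8.8/44.9) = -0.47415…

-0.474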